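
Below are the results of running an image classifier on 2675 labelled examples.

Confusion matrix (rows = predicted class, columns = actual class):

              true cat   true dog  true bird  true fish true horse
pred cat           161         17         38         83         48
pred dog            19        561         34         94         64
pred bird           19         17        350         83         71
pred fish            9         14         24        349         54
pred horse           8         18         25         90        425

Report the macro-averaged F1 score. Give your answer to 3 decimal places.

0.673

Per-class F1 score (2·TP/(2·TP+FP+FN)):
  cat: TP=161, FP=17+38+83+48=186, FN=19+19+9+8=55 → 322/563 = 0.5719
  dog: TP=561, FP=19+34+94+64=211, FN=17+17+14+18=66 → 1122/1399 = 0.8020
  bird: TP=350, FP=19+17+83+71=190, FN=38+34+24+25=121 → 700/1011 = 0.6924
  fish: TP=349, FP=9+14+24+54=101, FN=83+94+83+90=350 → 698/1149 = 0.6075
  horse: TP=425, FP=8+18+25+90=141, FN=48+64+71+54=237 → 850/1228 = 0.6922
Macro-F1 score = mean = (0.5719 + 0.8020 + 0.6924 + 0.6075 + 0.6922) / 5 = 0.673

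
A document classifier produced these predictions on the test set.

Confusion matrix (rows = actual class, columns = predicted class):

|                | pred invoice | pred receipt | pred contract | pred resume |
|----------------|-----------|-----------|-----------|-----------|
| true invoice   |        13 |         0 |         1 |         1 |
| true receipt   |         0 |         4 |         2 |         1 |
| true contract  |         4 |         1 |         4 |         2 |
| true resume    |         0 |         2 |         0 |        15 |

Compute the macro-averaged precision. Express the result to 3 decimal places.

0.674

Per-class precision (TP/(TP+FP)):
  invoice: TP=13, FP=0+4+0=4 → 13/17 = 0.7647
  receipt: TP=4, FP=0+1+2=3 → 4/7 = 0.5714
  contract: TP=4, FP=1+2+0=3 → 4/7 = 0.5714
  resume: TP=15, FP=1+1+2=4 → 15/19 = 0.7895
Macro-precision = mean = (0.7647 + 0.5714 + 0.5714 + 0.7895) / 4 = 0.674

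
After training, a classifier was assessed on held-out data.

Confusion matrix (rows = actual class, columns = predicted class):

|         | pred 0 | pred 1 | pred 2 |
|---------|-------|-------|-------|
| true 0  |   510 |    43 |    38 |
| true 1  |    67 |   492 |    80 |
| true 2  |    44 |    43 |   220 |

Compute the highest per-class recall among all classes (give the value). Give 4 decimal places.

Per-class recall (TP/(TP+FN)):
  0: TP=510, FN=43+38=81 → 510/591 = 0.86294
  1: TP=492, FN=67+80=147 → 492/639 = 0.76995
  2: TP=220, FN=44+43=87 → 220/307 = 0.71661
Highest is class '0' with recall = 0.8629.

0.8629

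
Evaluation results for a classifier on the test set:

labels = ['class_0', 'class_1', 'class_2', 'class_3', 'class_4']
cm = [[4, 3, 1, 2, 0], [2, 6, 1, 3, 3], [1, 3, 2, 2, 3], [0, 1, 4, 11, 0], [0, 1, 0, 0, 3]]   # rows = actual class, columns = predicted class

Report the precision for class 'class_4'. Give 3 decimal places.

Treat 'class_4' as positive and all other classes as negative.
precision = TP/(TP+FP).
class_4: TP=3, FP=0+3+3+0=6 → 3/9 = 0.3333

0.333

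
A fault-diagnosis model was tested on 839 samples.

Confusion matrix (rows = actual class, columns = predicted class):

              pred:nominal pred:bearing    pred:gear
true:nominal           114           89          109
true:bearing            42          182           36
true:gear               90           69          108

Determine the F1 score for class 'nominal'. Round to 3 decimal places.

0.409

F1 score = 2·TP/(2·TP+FP+FN).
nominal: TP=114, FP=42+90=132, FN=89+109=198 → 228/558 = 0.4086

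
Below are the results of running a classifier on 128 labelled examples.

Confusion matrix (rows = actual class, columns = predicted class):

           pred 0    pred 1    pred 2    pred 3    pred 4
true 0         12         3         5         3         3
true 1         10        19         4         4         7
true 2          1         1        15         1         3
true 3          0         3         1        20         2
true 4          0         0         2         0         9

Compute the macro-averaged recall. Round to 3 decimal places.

0.639

Per-class recall (TP/(TP+FN)):
  0: TP=12, FN=3+5+3+3=14 → 12/26 = 0.4615
  1: TP=19, FN=10+4+4+7=25 → 19/44 = 0.4318
  2: TP=15, FN=1+1+1+3=6 → 15/21 = 0.7143
  3: TP=20, FN=0+3+1+2=6 → 20/26 = 0.7692
  4: TP=9, FN=0+0+2+0=2 → 9/11 = 0.8182
Macro-recall = mean = (0.4615 + 0.4318 + 0.7143 + 0.7692 + 0.8182) / 5 = 0.639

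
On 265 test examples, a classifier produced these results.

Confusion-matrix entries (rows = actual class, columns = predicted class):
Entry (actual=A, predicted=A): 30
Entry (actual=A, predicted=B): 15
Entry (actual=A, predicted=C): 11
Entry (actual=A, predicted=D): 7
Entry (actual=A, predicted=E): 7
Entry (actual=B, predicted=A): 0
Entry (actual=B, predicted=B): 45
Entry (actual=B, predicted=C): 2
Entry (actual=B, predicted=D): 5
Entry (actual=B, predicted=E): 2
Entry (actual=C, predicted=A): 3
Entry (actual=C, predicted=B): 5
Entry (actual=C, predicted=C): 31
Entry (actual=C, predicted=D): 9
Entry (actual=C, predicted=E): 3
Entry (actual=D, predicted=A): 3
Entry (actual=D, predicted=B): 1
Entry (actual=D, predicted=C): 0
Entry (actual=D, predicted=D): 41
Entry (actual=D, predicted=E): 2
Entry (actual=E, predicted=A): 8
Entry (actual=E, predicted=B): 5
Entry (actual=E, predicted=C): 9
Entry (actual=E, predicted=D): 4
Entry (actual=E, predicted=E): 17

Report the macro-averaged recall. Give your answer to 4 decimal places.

Per-class recall (TP/(TP+FN)):
  A: TP=30, FN=15+11+7+7=40 → 30/70 = 0.42857
  B: TP=45, FN=0+2+5+2=9 → 45/54 = 0.83333
  C: TP=31, FN=3+5+9+3=20 → 31/51 = 0.60784
  D: TP=41, FN=3+1+0+2=6 → 41/47 = 0.87234
  E: TP=17, FN=8+5+9+4=26 → 17/43 = 0.39535
Macro-recall = mean = (0.42857 + 0.83333 + 0.60784 + 0.87234 + 0.39535) / 5 = 0.6275

0.6275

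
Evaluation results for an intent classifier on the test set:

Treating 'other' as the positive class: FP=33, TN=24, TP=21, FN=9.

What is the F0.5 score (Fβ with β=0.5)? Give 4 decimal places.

Fβ = (1+β²)·TP / ((1+β²)·TP + β²·FN + FP), with β²=1/4
= 1.25·21 / (1.25·21 + 0.25·9 + 33) = 0.4268

0.4268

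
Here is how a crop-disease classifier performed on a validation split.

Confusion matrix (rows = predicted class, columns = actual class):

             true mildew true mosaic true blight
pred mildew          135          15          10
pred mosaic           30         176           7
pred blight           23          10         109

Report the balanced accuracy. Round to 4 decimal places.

0.8196

Balanced accuracy = mean of per-class recall.
  mildew: recall = 135/188 = 0.71809
  mosaic: recall = 176/201 = 0.87562
  blight: recall = 109/126 = 0.86508
Mean = (0.71809 + 0.87562 + 0.86508) / 3 = 0.8196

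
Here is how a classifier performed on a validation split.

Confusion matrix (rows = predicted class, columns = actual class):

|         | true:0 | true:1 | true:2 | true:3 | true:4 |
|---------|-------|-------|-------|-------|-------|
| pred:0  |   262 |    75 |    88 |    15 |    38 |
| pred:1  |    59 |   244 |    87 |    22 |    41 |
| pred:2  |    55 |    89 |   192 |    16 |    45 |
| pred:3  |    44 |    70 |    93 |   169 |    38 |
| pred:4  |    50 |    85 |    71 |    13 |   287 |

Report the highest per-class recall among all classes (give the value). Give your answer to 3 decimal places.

Per-class recall (TP/(TP+FN)):
  0: TP=262, FN=59+55+44+50=208 → 262/470 = 0.5574
  1: TP=244, FN=75+89+70+85=319 → 244/563 = 0.4334
  2: TP=192, FN=88+87+93+71=339 → 192/531 = 0.3616
  3: TP=169, FN=15+22+16+13=66 → 169/235 = 0.7191
  4: TP=287, FN=38+41+45+38=162 → 287/449 = 0.6392
Highest is class '3' with recall = 0.719.

0.719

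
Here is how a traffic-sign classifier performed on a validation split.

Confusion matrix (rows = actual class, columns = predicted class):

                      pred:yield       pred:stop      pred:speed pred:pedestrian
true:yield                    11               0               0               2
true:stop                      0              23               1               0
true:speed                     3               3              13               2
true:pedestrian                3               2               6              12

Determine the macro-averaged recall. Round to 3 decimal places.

Per-class recall (TP/(TP+FN)):
  yield: TP=11, FN=0+0+2=2 → 11/13 = 0.8462
  stop: TP=23, FN=0+1+0=1 → 23/24 = 0.9583
  speed: TP=13, FN=3+3+2=8 → 13/21 = 0.6190
  pedestrian: TP=12, FN=3+2+6=11 → 12/23 = 0.5217
Macro-recall = mean = (0.8462 + 0.9583 + 0.6190 + 0.5217) / 4 = 0.736

0.736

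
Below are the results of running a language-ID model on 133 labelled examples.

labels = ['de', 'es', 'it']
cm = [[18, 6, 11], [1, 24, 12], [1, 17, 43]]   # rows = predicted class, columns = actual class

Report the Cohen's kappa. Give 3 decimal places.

0.431

Observed agreement pₒ = trace/N = 85/133 = 0.6391
Expected agreement pₑ = Σ (rowᵢ·colᵢ)/N² = (20·35 + 47·37 + 66·61)/133² = 0.3655
κ = (pₒ − pₑ)/(1 − pₑ) = (0.6391 − 0.3655)/(1 − 0.3655) = 0.431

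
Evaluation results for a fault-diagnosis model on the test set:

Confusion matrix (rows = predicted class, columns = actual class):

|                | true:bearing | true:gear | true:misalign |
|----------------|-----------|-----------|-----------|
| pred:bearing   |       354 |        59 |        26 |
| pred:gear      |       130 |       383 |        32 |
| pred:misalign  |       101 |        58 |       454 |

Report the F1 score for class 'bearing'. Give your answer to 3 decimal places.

Take TP from the diagonal, FP from the rest of the 'bearing' prediction marginal, FN from the rest of the 'bearing' actual marginal.
F1 score = 2·TP/(2·TP+FP+FN).
bearing: TP=354, FP=59+26=85, FN=130+101=231 → 708/1024 = 0.6914

0.691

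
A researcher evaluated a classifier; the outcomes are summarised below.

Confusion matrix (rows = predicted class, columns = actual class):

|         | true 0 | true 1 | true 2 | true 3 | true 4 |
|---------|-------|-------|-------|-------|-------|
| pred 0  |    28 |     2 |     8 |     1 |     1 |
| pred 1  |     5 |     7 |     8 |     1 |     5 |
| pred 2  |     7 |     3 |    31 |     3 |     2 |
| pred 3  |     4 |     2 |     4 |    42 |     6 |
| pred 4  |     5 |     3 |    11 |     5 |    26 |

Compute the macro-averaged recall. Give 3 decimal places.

0.588

Per-class recall (TP/(TP+FN)):
  0: TP=28, FN=5+7+4+5=21 → 28/49 = 0.5714
  1: TP=7, FN=2+3+2+3=10 → 7/17 = 0.4118
  2: TP=31, FN=8+8+4+11=31 → 31/62 = 0.5000
  3: TP=42, FN=1+1+3+5=10 → 42/52 = 0.8077
  4: TP=26, FN=1+5+2+6=14 → 26/40 = 0.6500
Macro-recall = mean = (0.5714 + 0.4118 + 0.5000 + 0.8077 + 0.6500) / 5 = 0.588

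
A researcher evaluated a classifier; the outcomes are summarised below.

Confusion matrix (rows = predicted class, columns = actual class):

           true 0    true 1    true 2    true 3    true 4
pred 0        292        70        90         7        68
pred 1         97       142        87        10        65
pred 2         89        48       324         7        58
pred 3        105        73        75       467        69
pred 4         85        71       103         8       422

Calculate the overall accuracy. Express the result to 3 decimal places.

Accuracy = trace / total = (292+142+324+467+422=1647) / 2932 = 1647/2932 = 0.562

0.562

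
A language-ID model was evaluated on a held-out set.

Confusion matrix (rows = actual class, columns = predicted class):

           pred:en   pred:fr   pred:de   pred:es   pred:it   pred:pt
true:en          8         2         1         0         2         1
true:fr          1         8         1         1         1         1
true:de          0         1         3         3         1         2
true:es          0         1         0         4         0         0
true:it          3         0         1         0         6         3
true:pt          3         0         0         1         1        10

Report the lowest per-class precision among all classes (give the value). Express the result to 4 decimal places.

Per-class precision (TP/(TP+FP)):
  en: TP=8, FP=1+0+0+3+3=7 → 8/15 = 0.53333
  fr: TP=8, FP=2+1+1+0+0=4 → 8/12 = 0.66667
  de: TP=3, FP=1+1+0+1+0=3 → 3/6 = 0.50000
  es: TP=4, FP=0+1+3+0+1=5 → 4/9 = 0.44444
  it: TP=6, FP=2+1+1+0+1=5 → 6/11 = 0.54545
  pt: TP=10, FP=1+1+2+0+3=7 → 10/17 = 0.58824
Lowest is class 'es' with precision = 0.4444.

0.4444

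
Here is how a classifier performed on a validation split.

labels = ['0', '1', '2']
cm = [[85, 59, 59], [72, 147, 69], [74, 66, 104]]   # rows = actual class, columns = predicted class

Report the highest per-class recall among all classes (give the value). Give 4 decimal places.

Per-class recall (TP/(TP+FN)):
  0: TP=85, FN=59+59=118 → 85/203 = 0.41872
  1: TP=147, FN=72+69=141 → 147/288 = 0.51042
  2: TP=104, FN=74+66=140 → 104/244 = 0.42623
Highest is class '1' with recall = 0.5104.

0.5104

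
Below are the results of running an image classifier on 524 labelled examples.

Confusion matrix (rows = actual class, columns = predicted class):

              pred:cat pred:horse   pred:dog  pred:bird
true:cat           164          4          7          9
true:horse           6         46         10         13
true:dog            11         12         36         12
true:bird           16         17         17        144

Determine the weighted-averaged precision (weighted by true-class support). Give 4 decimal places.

Per-class precision (TP/(TP+FP)):
  cat: TP=164, FP=6+11+16=33 → 164/197 = 0.83249
  horse: TP=46, FP=4+12+17=33 → 46/79 = 0.58228
  dog: TP=36, FP=7+10+17=34 → 36/70 = 0.51429
  bird: TP=144, FP=9+13+12=34 → 144/178 = 0.80899
Weighted-precision = Σ (supportᵢ/N)·precisionᵢ with N=524: (184/524)·0.83249 + (75/524)·0.58228 + (71/524)·0.51429 + (194/524)·0.80899 = 0.7449

0.7449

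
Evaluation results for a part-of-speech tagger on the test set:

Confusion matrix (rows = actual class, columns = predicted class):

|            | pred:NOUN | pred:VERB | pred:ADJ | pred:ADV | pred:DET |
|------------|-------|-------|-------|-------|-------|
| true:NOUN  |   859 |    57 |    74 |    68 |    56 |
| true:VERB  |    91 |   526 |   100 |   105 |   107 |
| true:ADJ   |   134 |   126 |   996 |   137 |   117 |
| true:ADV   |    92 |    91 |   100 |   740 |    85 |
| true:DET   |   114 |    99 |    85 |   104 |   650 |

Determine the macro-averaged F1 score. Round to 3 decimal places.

0.654

Per-class F1 score (2·TP/(2·TP+FP+FN)):
  NOUN: TP=859, FP=91+134+92+114=431, FN=57+74+68+56=255 → 1718/2404 = 0.7146
  VERB: TP=526, FP=57+126+91+99=373, FN=91+100+105+107=403 → 1052/1828 = 0.5755
  ADJ: TP=996, FP=74+100+100+85=359, FN=134+126+137+117=514 → 1992/2865 = 0.6953
  ADV: TP=740, FP=68+105+137+104=414, FN=92+91+100+85=368 → 1480/2262 = 0.6543
  DET: TP=650, FP=56+107+117+85=365, FN=114+99+85+104=402 → 1300/2067 = 0.6289
Macro-F1 score = mean = (0.7146 + 0.5755 + 0.6953 + 0.6543 + 0.6289) / 5 = 0.654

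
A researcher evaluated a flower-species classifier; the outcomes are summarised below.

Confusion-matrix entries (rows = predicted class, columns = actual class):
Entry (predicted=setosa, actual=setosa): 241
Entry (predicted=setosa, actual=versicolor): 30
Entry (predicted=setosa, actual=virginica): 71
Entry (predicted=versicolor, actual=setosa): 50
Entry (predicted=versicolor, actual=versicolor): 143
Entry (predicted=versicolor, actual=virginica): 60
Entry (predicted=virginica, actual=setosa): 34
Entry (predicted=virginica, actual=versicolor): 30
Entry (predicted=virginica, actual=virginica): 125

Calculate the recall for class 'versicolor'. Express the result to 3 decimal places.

0.704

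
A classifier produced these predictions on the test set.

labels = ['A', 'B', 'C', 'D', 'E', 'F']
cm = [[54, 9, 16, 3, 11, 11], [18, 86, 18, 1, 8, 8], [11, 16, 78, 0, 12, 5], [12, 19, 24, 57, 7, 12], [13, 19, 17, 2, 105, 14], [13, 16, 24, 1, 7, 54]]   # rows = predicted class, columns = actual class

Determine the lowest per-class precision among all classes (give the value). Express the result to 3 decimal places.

0.435

Per-class precision (TP/(TP+FP)):
  A: TP=54, FP=9+16+3+11+11=50 → 54/104 = 0.5192
  B: TP=86, FP=18+18+1+8+8=53 → 86/139 = 0.6187
  C: TP=78, FP=11+16+0+12+5=44 → 78/122 = 0.6393
  D: TP=57, FP=12+19+24+7+12=74 → 57/131 = 0.4351
  E: TP=105, FP=13+19+17+2+14=65 → 105/170 = 0.6176
  F: TP=54, FP=13+16+24+1+7=61 → 54/115 = 0.4696
Lowest is class 'D' with precision = 0.435.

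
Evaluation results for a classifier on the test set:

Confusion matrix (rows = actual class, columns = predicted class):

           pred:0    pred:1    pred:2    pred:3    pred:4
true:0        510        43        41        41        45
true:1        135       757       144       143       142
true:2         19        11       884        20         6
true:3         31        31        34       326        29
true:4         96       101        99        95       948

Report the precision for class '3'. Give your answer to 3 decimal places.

One-vs-rest for '3': TP = diagonal; FP = other classes predicted '3'; FN = '3' predicted as other.
precision = TP/(TP+FP).
3: TP=326, FP=41+143+20+95=299 → 326/625 = 0.5216

0.522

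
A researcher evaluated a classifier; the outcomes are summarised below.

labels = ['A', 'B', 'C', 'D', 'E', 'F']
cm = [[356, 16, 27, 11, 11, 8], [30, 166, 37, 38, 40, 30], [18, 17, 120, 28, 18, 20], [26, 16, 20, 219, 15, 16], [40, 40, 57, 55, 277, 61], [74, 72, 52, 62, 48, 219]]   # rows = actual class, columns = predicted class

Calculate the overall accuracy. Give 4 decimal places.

0.5750

Accuracy = trace / total = (356+166+120+219+277+219=1357) / 2360 = 1357/2360 = 0.5750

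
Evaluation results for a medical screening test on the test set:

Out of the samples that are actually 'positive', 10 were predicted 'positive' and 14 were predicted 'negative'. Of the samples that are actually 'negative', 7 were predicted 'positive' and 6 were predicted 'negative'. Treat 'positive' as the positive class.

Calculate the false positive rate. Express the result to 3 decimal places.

FPR = FP/(FP+TN) = 7/(7+6) = 0.538

0.538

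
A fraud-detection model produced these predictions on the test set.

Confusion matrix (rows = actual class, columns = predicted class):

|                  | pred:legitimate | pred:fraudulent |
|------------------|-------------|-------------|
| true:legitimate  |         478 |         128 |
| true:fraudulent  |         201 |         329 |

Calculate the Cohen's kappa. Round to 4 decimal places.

0.4131

Observed agreement pₒ = trace/N = 807/1136 = 0.71039
Expected agreement pₑ = Σ (rowᵢ·colᵢ)/N² = (606·679 + 530·457)/1136² = 0.50654
κ = (pₒ − pₑ)/(1 − pₑ) = (0.71039 − 0.50654)/(1 − 0.50654) = 0.4131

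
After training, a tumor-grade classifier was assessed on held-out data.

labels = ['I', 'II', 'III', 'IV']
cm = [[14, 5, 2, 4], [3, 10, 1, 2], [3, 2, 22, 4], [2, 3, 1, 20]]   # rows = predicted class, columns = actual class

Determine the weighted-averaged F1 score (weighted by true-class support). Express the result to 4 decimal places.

0.6706

Per-class F1 score (2·TP/(2·TP+FP+FN)):
  I: TP=14, FP=5+2+4=11, FN=3+3+2=8 → 28/47 = 0.59574
  II: TP=10, FP=3+1+2=6, FN=5+2+3=10 → 20/36 = 0.55556
  III: TP=22, FP=3+2+4=9, FN=2+1+1=4 → 44/57 = 0.77193
  IV: TP=20, FP=2+3+1=6, FN=4+2+4=10 → 40/56 = 0.71429
Weighted-F1 score = Σ (supportᵢ/N)·F1 scoreᵢ with N=98: (22/98)·0.59574 + (20/98)·0.55556 + (26/98)·0.77193 + (30/98)·0.71429 = 0.6706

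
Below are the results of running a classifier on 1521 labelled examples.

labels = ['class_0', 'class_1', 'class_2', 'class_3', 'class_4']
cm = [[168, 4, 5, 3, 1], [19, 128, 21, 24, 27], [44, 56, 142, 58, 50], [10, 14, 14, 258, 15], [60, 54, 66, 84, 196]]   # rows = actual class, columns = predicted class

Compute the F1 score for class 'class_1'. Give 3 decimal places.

0.539

Treat 'class_1' as positive and all other classes as negative.
F1 score = 2·TP/(2·TP+FP+FN).
class_1: TP=128, FP=4+56+14+54=128, FN=19+21+24+27=91 → 256/475 = 0.5389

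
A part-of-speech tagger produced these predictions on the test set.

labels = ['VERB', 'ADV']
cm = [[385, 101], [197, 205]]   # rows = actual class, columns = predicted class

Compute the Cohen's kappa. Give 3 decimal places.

0.308

Observed agreement pₒ = trace/N = 590/888 = 0.6644
Expected agreement pₑ = Σ (rowᵢ·colᵢ)/N² = (486·582 + 402·306)/888² = 0.5147
κ = (pₒ − pₑ)/(1 − pₑ) = (0.6644 − 0.5147)/(1 − 0.5147) = 0.308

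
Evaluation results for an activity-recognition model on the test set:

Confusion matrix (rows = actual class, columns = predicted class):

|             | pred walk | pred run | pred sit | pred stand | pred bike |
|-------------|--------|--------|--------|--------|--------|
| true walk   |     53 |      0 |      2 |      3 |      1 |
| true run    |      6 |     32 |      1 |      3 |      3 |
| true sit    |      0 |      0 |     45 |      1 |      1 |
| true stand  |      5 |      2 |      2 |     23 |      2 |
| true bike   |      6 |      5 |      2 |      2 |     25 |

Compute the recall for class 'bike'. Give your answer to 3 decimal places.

Take TP from the diagonal, FP from the rest of the 'bike' prediction marginal, FN from the rest of the 'bike' actual marginal.
recall = TP/(TP+FN).
bike: TP=25, FN=6+5+2+2=15 → 25/40 = 0.6250

0.625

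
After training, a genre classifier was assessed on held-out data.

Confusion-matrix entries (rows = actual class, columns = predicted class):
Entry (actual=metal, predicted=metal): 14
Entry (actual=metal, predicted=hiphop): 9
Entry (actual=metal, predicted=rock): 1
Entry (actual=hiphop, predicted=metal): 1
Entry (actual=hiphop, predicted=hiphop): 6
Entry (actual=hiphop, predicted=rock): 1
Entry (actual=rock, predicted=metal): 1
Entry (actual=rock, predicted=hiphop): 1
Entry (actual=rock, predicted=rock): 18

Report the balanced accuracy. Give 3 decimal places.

Balanced accuracy = mean of per-class recall.
  metal: recall = 14/24 = 0.5833
  hiphop: recall = 6/8 = 0.7500
  rock: recall = 18/20 = 0.9000
Mean = (0.5833 + 0.7500 + 0.9000) / 3 = 0.744

0.744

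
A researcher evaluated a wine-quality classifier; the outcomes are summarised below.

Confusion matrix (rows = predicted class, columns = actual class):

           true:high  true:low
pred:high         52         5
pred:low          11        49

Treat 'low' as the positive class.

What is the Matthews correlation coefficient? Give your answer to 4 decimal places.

0.7309

MCC = (TP·TN − FP·FN) / √((TP+FP)(TP+FN)(TN+FP)(TN+FN))
Numerator = 49·52 − 11·5 = 2493
Denominator = √(60·54·63·57) = √11634840 = 3410.9881
MCC = 2493 / 3410.9881 = 0.7309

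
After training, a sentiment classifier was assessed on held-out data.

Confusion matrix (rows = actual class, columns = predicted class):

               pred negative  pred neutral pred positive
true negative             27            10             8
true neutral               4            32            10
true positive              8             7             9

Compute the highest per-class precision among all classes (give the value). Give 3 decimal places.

0.692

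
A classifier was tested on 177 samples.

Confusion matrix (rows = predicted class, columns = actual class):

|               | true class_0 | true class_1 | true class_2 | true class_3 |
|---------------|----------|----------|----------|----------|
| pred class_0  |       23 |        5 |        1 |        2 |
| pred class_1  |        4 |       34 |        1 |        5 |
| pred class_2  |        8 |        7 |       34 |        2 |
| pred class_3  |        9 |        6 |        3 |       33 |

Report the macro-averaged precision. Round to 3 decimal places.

0.707

Per-class precision (TP/(TP+FP)):
  class_0: TP=23, FP=5+1+2=8 → 23/31 = 0.7419
  class_1: TP=34, FP=4+1+5=10 → 34/44 = 0.7727
  class_2: TP=34, FP=8+7+2=17 → 34/51 = 0.6667
  class_3: TP=33, FP=9+6+3=18 → 33/51 = 0.6471
Macro-precision = mean = (0.7419 + 0.7727 + 0.6667 + 0.6471) / 4 = 0.707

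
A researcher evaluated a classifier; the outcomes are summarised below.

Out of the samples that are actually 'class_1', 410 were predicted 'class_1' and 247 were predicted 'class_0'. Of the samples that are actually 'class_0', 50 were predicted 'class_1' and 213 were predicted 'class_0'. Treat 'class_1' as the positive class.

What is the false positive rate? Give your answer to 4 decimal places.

0.1901

FPR = FP/(FP+TN) = 50/(50+213) = 0.1901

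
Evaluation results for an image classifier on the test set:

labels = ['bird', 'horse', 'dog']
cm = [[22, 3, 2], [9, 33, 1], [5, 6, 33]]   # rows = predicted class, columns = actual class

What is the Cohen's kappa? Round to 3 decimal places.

Observed agreement pₒ = trace/N = 88/114 = 0.7719
Expected agreement pₑ = Σ (rowᵢ·colᵢ)/N² = (36·27 + 42·43 + 36·44)/114² = 0.3356
κ = (pₒ − pₑ)/(1 − pₑ) = (0.7719 − 0.3356)/(1 − 0.3356) = 0.657

0.657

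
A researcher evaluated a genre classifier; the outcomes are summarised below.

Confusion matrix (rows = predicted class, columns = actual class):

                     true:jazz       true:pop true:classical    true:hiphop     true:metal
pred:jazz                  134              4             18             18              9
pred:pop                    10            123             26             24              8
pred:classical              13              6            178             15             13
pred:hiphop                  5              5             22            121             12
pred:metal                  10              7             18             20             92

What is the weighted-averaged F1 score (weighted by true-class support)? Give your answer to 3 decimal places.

0.711

Per-class F1 score (2·TP/(2·TP+FP+FN)):
  jazz: TP=134, FP=4+18+18+9=49, FN=10+13+5+10=38 → 268/355 = 0.7549
  pop: TP=123, FP=10+26+24+8=68, FN=4+6+5+7=22 → 246/336 = 0.7321
  classical: TP=178, FP=13+6+15+13=47, FN=18+26+22+18=84 → 356/487 = 0.7310
  hiphop: TP=121, FP=5+5+22+12=44, FN=18+24+15+20=77 → 242/363 = 0.6667
  metal: TP=92, FP=10+7+18+20=55, FN=9+8+13+12=42 → 184/281 = 0.6548
Weighted-F1 score = Σ (supportᵢ/N)·F1 scoreᵢ with N=911: (172/911)·0.7549 + (145/911)·0.7321 + (262/911)·0.7310 + (198/911)·0.6667 + (134/911)·0.6548 = 0.711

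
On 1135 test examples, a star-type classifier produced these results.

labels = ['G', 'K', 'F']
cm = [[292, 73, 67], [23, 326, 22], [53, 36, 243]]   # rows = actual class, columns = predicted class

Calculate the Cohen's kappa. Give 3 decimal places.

0.637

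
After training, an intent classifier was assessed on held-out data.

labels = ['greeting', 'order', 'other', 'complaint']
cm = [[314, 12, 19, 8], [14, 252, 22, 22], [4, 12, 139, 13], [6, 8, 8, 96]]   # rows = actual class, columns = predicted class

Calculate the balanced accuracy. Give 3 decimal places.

Balanced accuracy = mean of per-class recall.
  greeting: recall = 314/353 = 0.8895
  order: recall = 252/310 = 0.8129
  other: recall = 139/168 = 0.8274
  complaint: recall = 96/118 = 0.8136
Mean = (0.8895 + 0.8129 + 0.8274 + 0.8136) / 4 = 0.836

0.836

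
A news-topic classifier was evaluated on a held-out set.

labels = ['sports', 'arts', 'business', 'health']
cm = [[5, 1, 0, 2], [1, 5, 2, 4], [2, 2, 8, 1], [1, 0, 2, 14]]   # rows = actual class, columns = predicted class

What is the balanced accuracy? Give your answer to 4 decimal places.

Balanced accuracy = mean of per-class recall.
  sports: recall = 5/8 = 0.62500
  arts: recall = 5/12 = 0.41667
  business: recall = 8/13 = 0.61538
  health: recall = 14/17 = 0.82353
Mean = (0.62500 + 0.41667 + 0.61538 + 0.82353) / 4 = 0.6201

0.6201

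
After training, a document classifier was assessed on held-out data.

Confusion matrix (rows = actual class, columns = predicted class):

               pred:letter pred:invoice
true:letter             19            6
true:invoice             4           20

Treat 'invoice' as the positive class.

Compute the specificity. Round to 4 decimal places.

Specificity = TN/(TN+FP) = 19/(19+6) = 0.7600

0.7600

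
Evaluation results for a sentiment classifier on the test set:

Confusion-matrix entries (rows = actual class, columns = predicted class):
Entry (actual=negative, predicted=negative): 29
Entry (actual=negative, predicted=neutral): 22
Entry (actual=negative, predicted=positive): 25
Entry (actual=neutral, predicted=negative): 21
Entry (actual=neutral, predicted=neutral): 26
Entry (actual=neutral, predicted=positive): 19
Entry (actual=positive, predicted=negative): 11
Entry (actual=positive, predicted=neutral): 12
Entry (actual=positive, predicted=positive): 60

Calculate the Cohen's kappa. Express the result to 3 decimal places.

Observed agreement pₒ = trace/N = 115/225 = 0.5111
Expected agreement pₑ = Σ (rowᵢ·colᵢ)/N² = (76·61 + 66·60 + 83·104)/225² = 0.3403
κ = (pₒ − pₑ)/(1 − pₑ) = (0.5111 − 0.3403)/(1 − 0.3403) = 0.259

0.259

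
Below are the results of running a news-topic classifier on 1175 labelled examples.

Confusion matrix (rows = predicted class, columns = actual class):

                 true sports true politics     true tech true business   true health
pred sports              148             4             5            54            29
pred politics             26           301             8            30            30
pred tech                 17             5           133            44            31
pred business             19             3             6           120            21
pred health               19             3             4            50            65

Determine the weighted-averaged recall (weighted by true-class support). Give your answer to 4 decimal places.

0.6528

Per-class recall (TP/(TP+FN)):
  sports: TP=148, FN=26+17+19+19=81 → 148/229 = 0.64629
  politics: TP=301, FN=4+5+3+3=15 → 301/316 = 0.95253
  tech: TP=133, FN=5+8+6+4=23 → 133/156 = 0.85256
  business: TP=120, FN=54+30+44+50=178 → 120/298 = 0.40268
  health: TP=65, FN=29+30+31+21=111 → 65/176 = 0.36932
Weighted-recall = Σ (supportᵢ/N)·recallᵢ with N=1175: (229/1175)·0.64629 + (316/1175)·0.95253 + (156/1175)·0.85256 + (298/1175)·0.40268 + (176/1175)·0.36932 = 0.6528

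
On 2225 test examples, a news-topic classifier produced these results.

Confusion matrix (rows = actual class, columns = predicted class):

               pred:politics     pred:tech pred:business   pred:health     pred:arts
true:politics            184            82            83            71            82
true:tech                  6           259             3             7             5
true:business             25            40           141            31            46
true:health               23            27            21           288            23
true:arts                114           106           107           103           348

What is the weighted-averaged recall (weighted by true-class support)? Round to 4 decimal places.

0.5483

Per-class recall (TP/(TP+FN)):
  politics: TP=184, FN=82+83+71+82=318 → 184/502 = 0.36653
  tech: TP=259, FN=6+3+7+5=21 → 259/280 = 0.92500
  business: TP=141, FN=25+40+31+46=142 → 141/283 = 0.49823
  health: TP=288, FN=23+27+21+23=94 → 288/382 = 0.75393
  arts: TP=348, FN=114+106+107+103=430 → 348/778 = 0.44730
Weighted-recall = Σ (supportᵢ/N)·recallᵢ with N=2225: (502/2225)·0.36653 + (280/2225)·0.92500 + (283/2225)·0.49823 + (382/2225)·0.75393 + (778/2225)·0.44730 = 0.5483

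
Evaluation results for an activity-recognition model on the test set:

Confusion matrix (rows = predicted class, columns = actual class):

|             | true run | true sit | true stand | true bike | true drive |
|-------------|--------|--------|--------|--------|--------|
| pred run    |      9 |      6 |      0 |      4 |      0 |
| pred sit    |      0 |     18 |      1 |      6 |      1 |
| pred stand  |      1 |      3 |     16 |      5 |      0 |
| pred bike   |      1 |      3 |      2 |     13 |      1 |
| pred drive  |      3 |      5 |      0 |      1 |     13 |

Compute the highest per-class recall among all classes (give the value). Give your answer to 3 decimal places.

Per-class recall (TP/(TP+FN)):
  run: TP=9, FN=0+1+1+3=5 → 9/14 = 0.6429
  sit: TP=18, FN=6+3+3+5=17 → 18/35 = 0.5143
  stand: TP=16, FN=0+1+2+0=3 → 16/19 = 0.8421
  bike: TP=13, FN=4+6+5+1=16 → 13/29 = 0.4483
  drive: TP=13, FN=0+1+0+1=2 → 13/15 = 0.8667
Highest is class 'drive' with recall = 0.867.

0.867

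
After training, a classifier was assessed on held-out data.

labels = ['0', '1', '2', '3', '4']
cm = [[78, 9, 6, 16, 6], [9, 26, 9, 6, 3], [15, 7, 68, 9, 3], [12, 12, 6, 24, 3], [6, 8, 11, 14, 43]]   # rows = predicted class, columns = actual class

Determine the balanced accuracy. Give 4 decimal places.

Balanced accuracy = mean of per-class recall.
  0: recall = 78/120 = 0.65000
  1: recall = 26/62 = 0.41935
  2: recall = 68/100 = 0.68000
  3: recall = 24/69 = 0.34783
  4: recall = 43/58 = 0.74138
Mean = (0.65000 + 0.41935 + 0.68000 + 0.34783 + 0.74138) / 5 = 0.5677

0.5677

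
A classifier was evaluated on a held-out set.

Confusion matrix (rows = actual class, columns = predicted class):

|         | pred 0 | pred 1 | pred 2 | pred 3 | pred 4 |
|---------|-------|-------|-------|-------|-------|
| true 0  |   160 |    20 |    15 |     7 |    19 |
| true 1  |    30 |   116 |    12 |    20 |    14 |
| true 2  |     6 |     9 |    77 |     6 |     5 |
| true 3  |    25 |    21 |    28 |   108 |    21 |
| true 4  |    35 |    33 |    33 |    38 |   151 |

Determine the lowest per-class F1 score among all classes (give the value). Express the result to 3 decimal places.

0.565

Per-class F1 score (2·TP/(2·TP+FP+FN)):
  0: TP=160, FP=30+6+25+35=96, FN=20+15+7+19=61 → 320/477 = 0.6709
  1: TP=116, FP=20+9+21+33=83, FN=30+12+20+14=76 → 232/391 = 0.5934
  2: TP=77, FP=15+12+28+33=88, FN=6+9+6+5=26 → 154/268 = 0.5746
  3: TP=108, FP=7+20+6+38=71, FN=25+21+28+21=95 → 216/382 = 0.5654
  4: TP=151, FP=19+14+5+21=59, FN=35+33+33+38=139 → 302/500 = 0.6040
Lowest is class '3' with F1 score = 0.565.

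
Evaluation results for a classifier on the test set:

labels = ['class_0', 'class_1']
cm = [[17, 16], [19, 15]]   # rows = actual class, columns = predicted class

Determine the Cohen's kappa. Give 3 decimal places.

Observed agreement pₒ = trace/N = 32/67 = 0.4776
Expected agreement pₑ = Σ (rowᵢ·colᵢ)/N² = (33·36 + 34·31)/67² = 0.4994
κ = (pₒ − pₑ)/(1 − pₑ) = (0.4776 − 0.4994)/(1 − 0.4994) = -0.044

-0.044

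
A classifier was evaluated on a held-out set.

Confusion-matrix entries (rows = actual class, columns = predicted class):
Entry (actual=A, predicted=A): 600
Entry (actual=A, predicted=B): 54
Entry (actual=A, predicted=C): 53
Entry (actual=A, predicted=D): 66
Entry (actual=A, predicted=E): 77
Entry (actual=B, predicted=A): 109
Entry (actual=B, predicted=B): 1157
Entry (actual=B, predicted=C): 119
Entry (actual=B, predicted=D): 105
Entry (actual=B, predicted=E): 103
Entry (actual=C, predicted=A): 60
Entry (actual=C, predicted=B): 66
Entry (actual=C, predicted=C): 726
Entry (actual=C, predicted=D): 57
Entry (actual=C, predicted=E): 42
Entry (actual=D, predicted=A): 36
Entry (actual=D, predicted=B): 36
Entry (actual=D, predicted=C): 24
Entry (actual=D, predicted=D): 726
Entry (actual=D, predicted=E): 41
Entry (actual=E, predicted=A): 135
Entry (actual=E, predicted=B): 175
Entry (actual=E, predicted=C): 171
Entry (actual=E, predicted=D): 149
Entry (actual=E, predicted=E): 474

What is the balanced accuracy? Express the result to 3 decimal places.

Balanced accuracy = mean of per-class recall.
  A: recall = 600/850 = 0.7059
  B: recall = 1157/1593 = 0.7263
  C: recall = 726/951 = 0.7634
  D: recall = 726/863 = 0.8413
  E: recall = 474/1104 = 0.4293
Mean = (0.7059 + 0.7263 + 0.7634 + 0.8413 + 0.4293) / 5 = 0.693

0.693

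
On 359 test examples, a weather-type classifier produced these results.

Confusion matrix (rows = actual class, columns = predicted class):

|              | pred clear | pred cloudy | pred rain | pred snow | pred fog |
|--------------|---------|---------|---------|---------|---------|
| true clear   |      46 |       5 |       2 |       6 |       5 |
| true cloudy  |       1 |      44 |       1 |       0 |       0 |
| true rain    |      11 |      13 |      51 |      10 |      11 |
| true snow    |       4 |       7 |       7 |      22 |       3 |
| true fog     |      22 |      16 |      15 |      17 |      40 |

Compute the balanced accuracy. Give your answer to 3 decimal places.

Balanced accuracy = mean of per-class recall.
  clear: recall = 46/64 = 0.7188
  cloudy: recall = 44/46 = 0.9565
  rain: recall = 51/96 = 0.5313
  snow: recall = 22/43 = 0.5116
  fog: recall = 40/110 = 0.3636
Mean = (0.7188 + 0.9565 + 0.5313 + 0.5116 + 0.3636) / 5 = 0.616

0.616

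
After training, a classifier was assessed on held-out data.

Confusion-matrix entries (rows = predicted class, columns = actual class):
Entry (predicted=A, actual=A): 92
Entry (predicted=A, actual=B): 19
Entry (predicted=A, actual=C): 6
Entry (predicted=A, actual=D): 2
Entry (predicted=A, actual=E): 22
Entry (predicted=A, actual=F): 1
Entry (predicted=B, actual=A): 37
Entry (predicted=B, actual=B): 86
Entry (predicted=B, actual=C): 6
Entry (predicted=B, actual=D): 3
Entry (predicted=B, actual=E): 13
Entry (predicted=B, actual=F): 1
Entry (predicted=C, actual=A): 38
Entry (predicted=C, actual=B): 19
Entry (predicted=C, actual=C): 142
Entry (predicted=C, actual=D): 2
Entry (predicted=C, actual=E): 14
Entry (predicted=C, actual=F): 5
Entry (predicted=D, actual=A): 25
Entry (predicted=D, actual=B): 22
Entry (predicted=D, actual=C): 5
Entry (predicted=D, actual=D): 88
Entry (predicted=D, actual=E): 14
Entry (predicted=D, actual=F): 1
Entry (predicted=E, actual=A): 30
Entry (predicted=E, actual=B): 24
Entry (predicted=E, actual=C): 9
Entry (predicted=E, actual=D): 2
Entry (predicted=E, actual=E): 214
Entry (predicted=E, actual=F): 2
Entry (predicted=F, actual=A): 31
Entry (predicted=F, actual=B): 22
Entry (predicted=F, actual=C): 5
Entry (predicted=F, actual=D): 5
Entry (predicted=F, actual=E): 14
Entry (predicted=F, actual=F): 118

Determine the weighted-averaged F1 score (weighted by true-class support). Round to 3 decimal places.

Per-class F1 score (2·TP/(2·TP+FP+FN)):
  A: TP=92, FP=19+6+2+22+1=50, FN=37+38+25+30+31=161 → 184/395 = 0.4658
  B: TP=86, FP=37+6+3+13+1=60, FN=19+19+22+24+22=106 → 172/338 = 0.5089
  C: TP=142, FP=38+19+2+14+5=78, FN=6+6+5+9+5=31 → 284/393 = 0.7226
  D: TP=88, FP=25+22+5+14+1=67, FN=2+3+2+2+5=14 → 176/257 = 0.6848
  E: TP=214, FP=30+24+9+2+2=67, FN=22+13+14+14+14=77 → 428/572 = 0.7483
  F: TP=118, FP=31+22+5+5+14=77, FN=1+1+5+1+2=10 → 236/323 = 0.7307
Weighted-F1 score = Σ (supportᵢ/N)·F1 scoreᵢ with N=1139: (253/1139)·0.4658 + (192/1139)·0.5089 + (173/1139)·0.7226 + (102/1139)·0.6848 + (291/1139)·0.7483 + (128/1139)·0.7307 = 0.634

0.634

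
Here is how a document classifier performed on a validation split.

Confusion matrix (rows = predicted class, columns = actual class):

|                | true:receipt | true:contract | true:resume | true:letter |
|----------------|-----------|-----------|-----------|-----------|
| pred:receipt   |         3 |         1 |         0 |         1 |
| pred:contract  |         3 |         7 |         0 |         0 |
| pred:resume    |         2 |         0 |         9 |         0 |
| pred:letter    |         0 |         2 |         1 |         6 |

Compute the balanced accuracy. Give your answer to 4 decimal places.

0.7080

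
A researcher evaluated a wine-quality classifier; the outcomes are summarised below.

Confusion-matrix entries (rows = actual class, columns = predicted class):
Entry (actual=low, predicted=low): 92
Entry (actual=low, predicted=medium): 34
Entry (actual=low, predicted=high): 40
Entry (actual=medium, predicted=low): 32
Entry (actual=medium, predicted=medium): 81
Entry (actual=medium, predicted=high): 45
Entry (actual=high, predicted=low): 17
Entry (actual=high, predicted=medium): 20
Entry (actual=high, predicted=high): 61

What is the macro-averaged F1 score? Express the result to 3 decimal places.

Per-class F1 score (2·TP/(2·TP+FP+FN)):
  low: TP=92, FP=32+17=49, FN=34+40=74 → 184/307 = 0.5993
  medium: TP=81, FP=34+20=54, FN=32+45=77 → 162/293 = 0.5529
  high: TP=61, FP=40+45=85, FN=17+20=37 → 122/244 = 0.5000
Macro-F1 score = mean = (0.5993 + 0.5529 + 0.5000) / 3 = 0.551

0.551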